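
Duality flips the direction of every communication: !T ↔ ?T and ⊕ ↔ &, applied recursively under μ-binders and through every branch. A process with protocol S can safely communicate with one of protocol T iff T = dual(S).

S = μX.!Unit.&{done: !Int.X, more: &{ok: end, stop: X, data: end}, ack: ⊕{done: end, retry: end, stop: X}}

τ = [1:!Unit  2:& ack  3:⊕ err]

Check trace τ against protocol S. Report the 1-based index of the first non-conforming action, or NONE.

@1 !Unit  ✓  cont: &{done: !Int.μX.…, more: &{ok: end, stop: μX.…, data: end}, ack: ⊕{done: end, retry: end, stop: μX.…}}
@2 & ack  ✓  cont: ⊕{done: end, retry: end, stop: μX.…}
@3 got ⊕ err, protocol expects ⊕ done or ⊕ retry or ⊕ stop  ✗

3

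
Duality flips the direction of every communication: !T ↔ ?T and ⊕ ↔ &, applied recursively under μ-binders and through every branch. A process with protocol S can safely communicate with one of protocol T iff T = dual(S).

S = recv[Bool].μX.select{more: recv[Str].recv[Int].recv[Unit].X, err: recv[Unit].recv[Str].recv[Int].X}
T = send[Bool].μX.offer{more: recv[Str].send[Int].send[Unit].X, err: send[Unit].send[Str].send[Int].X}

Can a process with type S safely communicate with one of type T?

recv[Bool] vs send[Bool]  ✓
  μX vs μX  ✓ (binder kept)
    select{more,err} vs offer{more,err}  ✓ same labels
      • more:
        recv[Str] vs recv[Str]  ✗ same direction on both sides — not dual

NO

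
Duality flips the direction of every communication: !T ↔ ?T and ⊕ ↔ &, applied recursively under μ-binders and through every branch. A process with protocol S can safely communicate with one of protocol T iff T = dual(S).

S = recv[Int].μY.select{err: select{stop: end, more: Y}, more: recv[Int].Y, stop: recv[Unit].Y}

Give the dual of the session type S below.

send[Int].μY.offer{err: offer{stop: end, more: Y}, more: send[Int].Y, stop: send[Unit].Y}

recv[Int] = send[Int]
  μY = μY  (rec unchanged)
    select{err,more,stop} = offer{err,more,stop}  (select→offer)
      • err:
        select{stop,more} = offer{stop,more}  (select→offer)
          • stop:
            dual(end) = end
          • more:
            dual(Y) = Y
      • more:
        recv[Int] = send[Int]
          dual(Y) = Y
      • stop:
        recv[Unit] = send[Unit]
          dual(Y) = Y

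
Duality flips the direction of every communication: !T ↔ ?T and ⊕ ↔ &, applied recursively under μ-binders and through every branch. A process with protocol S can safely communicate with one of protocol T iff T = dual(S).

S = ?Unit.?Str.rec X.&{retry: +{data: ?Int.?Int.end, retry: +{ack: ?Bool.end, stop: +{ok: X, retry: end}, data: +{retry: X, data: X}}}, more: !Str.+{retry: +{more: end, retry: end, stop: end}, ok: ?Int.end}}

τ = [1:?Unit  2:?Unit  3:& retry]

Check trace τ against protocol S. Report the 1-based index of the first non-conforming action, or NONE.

2

@1 ?Unit  ok  now at ?Str.rec X.…
@2 got ?Unit, protocol expects ?Str  ✗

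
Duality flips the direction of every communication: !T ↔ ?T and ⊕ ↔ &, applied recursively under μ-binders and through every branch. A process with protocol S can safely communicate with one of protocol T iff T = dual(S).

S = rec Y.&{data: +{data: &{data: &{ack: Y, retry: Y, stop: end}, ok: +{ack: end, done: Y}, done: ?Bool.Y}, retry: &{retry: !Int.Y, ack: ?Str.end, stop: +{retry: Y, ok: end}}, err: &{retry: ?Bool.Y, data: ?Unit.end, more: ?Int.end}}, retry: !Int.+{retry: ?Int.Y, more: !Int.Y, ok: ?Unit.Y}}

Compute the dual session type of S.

rec Y.+{data: &{data: +{data: +{ack: Y, retry: Y, stop: end}, ok: &{ack: end, done: Y}, done: !Bool.Y}, retry: +{retry: ?Int.Y, ack: !Str.end, stop: &{retry: Y, ok: end}}, err: +{retry: !Bool.Y, data: !Unit.end, more: !Int.end}}, retry: ?Int.&{retry: !Int.Y, more: ?Int.Y, ok: !Unit.Y}}

rec Y → rec Y  (rec unchanged)
  &{data,retry} → +{data,retry}  (offer→select)
    [data]
      +{data,retry,err} → &{data,retry,err}  (⊕→&)
        [data]
          &{data,ok,done} → +{data,ok,done}  (offer→select)
            [data]
              &{ack,retry,stop} → +{ack,retry,stop}  (offer→select)
                [ack]
                  Y ↦ Y
                [retry]
                  Y ↦ Y
                [stop]
                  end ↦ end
            [ok]
              +{ack,done} → &{ack,done}  (⊕→&)
                [ack]
                  end ↦ end
                [done]
                  Y ↦ Y
            [done]
              ?Bool → !Bool
                Y ↦ Y
        [retry]
          &{retry,ack,stop} → +{retry,ack,stop}  (offer→select)
            [retry]
              !Int → ?Int
                Y ↦ Y
            [ack]
              ?Str → !Str
                end ↦ end
            [stop]
              +{retry,ok} → &{retry,ok}  (⊕→&)
                [retry]
                  Y ↦ Y
                [ok]
                  end ↦ end
        [err]
          &{retry,data,more} → +{retry,data,more}  (offer→select)
            [retry]
              ?Bool → !Bool
                Y ↦ Y
            [data]
              ?Unit → !Unit
                end ↦ end
            [more]
              ?Int → !Int
                end ↦ end
    [retry]
      !Int → ?Int
        +{retry,more,ok} → &{retry,more,ok}  (⊕→&)
          [retry]
            ?Int → !Int
              Y ↦ Y
          [more]
            !Int → ?Int
              Y ↦ Y
          [ok]
            ?Unit → !Unit
              Y ↦ Y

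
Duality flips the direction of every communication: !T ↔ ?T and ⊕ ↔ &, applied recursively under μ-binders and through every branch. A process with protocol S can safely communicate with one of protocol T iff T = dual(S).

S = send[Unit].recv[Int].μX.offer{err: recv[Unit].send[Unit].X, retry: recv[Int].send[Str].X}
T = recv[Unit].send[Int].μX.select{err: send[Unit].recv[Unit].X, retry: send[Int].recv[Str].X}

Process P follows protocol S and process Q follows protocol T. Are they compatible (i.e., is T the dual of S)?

send[Unit] vs recv[Unit]  ✓
  recv[Int] vs send[Int]  ✓
    μX vs μX  ✓ (binder kept)
      offer{err,retry} vs select{err,retry}  ✓ labels match
        case err:
          recv[Unit] vs send[Unit]  ✓
            send[Unit] vs recv[Unit]  ✓
              X vs X  ✓
        case retry:
          recv[Int] vs send[Int]  ✓
            send[Str] vs recv[Str]  ✓
              X vs X  ✓

YES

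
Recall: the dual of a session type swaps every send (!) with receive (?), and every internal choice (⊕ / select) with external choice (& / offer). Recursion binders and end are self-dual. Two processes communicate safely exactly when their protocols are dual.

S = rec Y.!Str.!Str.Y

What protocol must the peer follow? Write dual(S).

rec Y → rec Y  (μ self-dual)
  !Str → ?Str
    !Str → ?Str
      Y self-dual

rec Y.?Str.?Str.Y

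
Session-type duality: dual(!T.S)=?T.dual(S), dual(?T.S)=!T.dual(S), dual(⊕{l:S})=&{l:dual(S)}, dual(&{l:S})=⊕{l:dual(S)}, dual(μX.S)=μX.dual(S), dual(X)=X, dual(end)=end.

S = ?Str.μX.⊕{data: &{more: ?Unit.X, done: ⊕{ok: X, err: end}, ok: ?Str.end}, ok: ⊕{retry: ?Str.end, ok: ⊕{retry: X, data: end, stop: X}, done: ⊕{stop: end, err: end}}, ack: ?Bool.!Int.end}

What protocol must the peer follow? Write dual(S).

?Str ↦ !Str
  μX ↦ μX  (binder kept)
    ⊕{data,ok,ack} ↦ &{data,ok,ack}  (⊕→&)
      case data:
        &{more,done,ok} ↦ ⊕{more,done,ok}  (offer→select)
          case more:
            ?Unit ↦ !Unit
              X ↦ X
          case done:
            ⊕{ok,err} ↦ &{ok,err}  (⊕→&)
              case ok:
                X ↦ X
              case err:
                end ↦ end
          case ok:
            ?Str ↦ !Str
              end ↦ end
      case ok:
        ⊕{retry,ok,done} ↦ &{retry,ok,done}  (⊕→&)
          case retry:
            ?Str ↦ !Str
              end ↦ end
          case ok:
            ⊕{retry,data,stop} ↦ &{retry,data,stop}  (⊕→&)
              case retry:
                X ↦ X
              case data:
                end ↦ end
              case stop:
                X ↦ X
          case done:
            ⊕{stop,err} ↦ &{stop,err}  (⊕→&)
              case stop:
                end ↦ end
              case err:
                end ↦ end
      case ack:
        ?Bool ↦ !Bool
          !Int ↦ ?Int
            end ↦ end

!Str.μX.&{data: ⊕{more: !Unit.X, done: &{ok: X, err: end}, ok: !Str.end}, ok: &{retry: !Str.end, ok: &{retry: X, data: end, stop: X}, done: &{stop: end, err: end}}, ack: !Bool.?Int.end}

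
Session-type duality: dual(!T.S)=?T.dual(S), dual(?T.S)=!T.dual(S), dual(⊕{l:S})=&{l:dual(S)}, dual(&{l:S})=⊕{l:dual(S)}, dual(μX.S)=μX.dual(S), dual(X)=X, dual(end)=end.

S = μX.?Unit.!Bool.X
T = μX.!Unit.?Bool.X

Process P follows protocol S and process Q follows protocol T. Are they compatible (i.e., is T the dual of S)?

YES

μX vs μX  ok (binder kept)
  ?Unit vs !Unit  ok
    !Bool vs ?Bool  ok
      X vs X  ok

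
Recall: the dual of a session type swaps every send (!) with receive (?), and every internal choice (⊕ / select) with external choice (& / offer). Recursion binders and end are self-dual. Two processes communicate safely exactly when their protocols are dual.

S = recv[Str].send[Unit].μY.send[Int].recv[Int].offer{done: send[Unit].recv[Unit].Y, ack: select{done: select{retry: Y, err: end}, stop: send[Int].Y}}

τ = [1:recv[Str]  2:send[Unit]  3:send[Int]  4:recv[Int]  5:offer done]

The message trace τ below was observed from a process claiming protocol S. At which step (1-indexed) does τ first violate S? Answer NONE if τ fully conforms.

@1 recv[Str]  ✓  now at send[Unit].μY.…
@2 send[Unit]  ✓  now at μY.…
@3 send[Int]  ✓  now at recv[Int].offer{done: send[Unit].recv[Unit].μY.…, ack: select{done: select{retry: μY.…, err: end}, stop: send[Int].μY.…}}
@4 recv[Int]  ✓  now at offer{done: send[Unit].recv[Unit].μY.…, ack: select{done: select{retry: μY.…, err: end}, stop: send[Int].μY.…}}
@5 offer done  ✓  now at send[Unit].recv[Unit].μY.…
τ conforms to S (length 5)

NONE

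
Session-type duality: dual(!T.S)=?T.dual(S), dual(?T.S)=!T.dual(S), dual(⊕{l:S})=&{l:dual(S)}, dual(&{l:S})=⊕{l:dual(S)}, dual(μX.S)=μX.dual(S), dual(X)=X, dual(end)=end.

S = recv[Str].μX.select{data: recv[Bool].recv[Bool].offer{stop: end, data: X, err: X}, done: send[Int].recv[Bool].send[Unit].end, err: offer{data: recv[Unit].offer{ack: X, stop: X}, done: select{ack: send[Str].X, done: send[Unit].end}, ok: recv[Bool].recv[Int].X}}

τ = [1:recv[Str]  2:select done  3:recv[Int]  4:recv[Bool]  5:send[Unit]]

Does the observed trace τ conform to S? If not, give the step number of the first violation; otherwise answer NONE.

3

[1] recv[Str]  ok  residual = μX.…
[2] select done  ok  residual = send[Int].recv[Bool].send[Unit].end
[3] got recv[Int], protocol expects send[Int]  ✗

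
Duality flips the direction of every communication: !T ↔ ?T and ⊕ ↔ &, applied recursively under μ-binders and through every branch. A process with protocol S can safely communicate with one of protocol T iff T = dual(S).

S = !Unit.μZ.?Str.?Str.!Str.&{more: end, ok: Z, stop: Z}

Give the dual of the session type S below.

?Unit.μZ.!Str.!Str.?Str.⊕{more: end, ok: Z, stop: Z}

!Unit ↦ ?Unit
  μZ ↦ μZ  (μ self-dual)
    ?Str ↦ !Str
      ?Str ↦ !Str
        !Str ↦ ?Str
          &{more,ok,stop} ↦ ⊕{more,ok,stop}  (&→⊕)
            [more]
              dual(end) = end
            [ok]
              dual(Z) = Z
            [stop]
              dual(Z) = Z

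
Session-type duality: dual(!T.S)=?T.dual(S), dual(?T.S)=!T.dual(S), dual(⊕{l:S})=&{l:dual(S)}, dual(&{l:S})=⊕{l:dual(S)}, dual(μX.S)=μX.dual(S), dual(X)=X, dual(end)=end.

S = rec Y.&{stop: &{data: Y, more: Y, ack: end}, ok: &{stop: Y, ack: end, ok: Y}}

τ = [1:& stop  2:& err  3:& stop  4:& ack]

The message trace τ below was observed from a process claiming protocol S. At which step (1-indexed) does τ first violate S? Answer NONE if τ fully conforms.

@1 & stop  match  cont: &{data: rec Y.…, more: rec Y.…, ack: end}
@2 got & err, protocol expects & data or & more or & ack  ✗

2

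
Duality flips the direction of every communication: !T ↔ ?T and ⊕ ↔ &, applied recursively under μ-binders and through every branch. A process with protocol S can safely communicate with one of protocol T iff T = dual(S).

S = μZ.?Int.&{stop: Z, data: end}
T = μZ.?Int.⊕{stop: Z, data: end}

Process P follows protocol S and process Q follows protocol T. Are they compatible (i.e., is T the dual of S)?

μZ vs μZ  ok (μ self-dual)
  ?Int vs ?Int  ✗ same direction on both sides — not dual

NO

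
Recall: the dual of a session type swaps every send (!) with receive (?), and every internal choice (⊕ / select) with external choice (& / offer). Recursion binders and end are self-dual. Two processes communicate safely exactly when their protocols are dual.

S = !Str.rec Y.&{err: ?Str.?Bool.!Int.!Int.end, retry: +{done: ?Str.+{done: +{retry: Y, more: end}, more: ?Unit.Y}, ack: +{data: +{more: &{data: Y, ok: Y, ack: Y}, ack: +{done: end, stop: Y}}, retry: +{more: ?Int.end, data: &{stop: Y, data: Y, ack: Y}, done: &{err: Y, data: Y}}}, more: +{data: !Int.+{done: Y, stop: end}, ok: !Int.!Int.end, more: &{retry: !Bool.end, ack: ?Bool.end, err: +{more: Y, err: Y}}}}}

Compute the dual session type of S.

?Str.rec Y.+{err: !Str.!Bool.?Int.?Int.end, retry: &{done: !Str.&{done: &{retry: Y, more: end}, more: !Unit.Y}, ack: &{data: &{more: +{data: Y, ok: Y, ack: Y}, ack: &{done: end, stop: Y}}, retry: &{more: !Int.end, data: +{stop: Y, data: Y, ack: Y}, done: +{err: Y, data: Y}}}, more: &{data: ?Int.&{done: Y, stop: end}, ok: ?Int.?Int.end, more: +{retry: ?Bool.end, ack: !Bool.end, err: &{more: Y, err: Y}}}}}

!Str = ?Str
  rec Y = rec Y  (binder kept)
    &{err,retry} = +{err,retry}  (external→internal)
      • err:
        ?Str = !Str
          ?Bool = !Bool
            !Int = ?Int
              !Int = ?Int
                end self-dual
      • retry:
        +{done,ack,more} = &{done,ack,more}  (⊕→&)
          • done:
            ?Str = !Str
              +{done,more} = &{done,more}  (⊕→&)
                • done:
                  +{retry,more} = &{retry,more}  (⊕→&)
                    • retry:
                      Y self-dual
                    • more:
                      end self-dual
                • more:
                  ?Unit = !Unit
                    Y self-dual
          • ack:
            +{data,retry} = &{data,retry}  (⊕→&)
              • data:
                +{more,ack} = &{more,ack}  (⊕→&)
                  • more:
                    &{data,ok,ack} = +{data,ok,ack}  (external→internal)
                      • data:
                        Y self-dual
                      • ok:
                        Y self-dual
                      • ack:
                        Y self-dual
                  • ack:
                    +{done,stop} = &{done,stop}  (⊕→&)
                      • done:
                        end self-dual
                      • stop:
                        Y self-dual
              • retry:
                +{more,data,done} = &{more,data,done}  (⊕→&)
                  • more:
                    ?Int = !Int
                      end self-dual
                  • data:
                    &{stop,data,ack} = +{stop,data,ack}  (external→internal)
                      • stop:
                        Y self-dual
                      • data:
                        Y self-dual
                      • ack:
                        Y self-dual
                  • done:
                    &{err,data} = +{err,data}  (external→internal)
                      • err:
                        Y self-dual
                      • data:
                        Y self-dual
          • more:
            +{data,ok,more} = &{data,ok,more}  (⊕→&)
              • data:
                !Int = ?Int
                  +{done,stop} = &{done,stop}  (⊕→&)
                    • done:
                      Y self-dual
                    • stop:
                      end self-dual
              • ok:
                !Int = ?Int
                  !Int = ?Int
                    end self-dual
              • more:
                &{retry,ack,err} = +{retry,ack,err}  (external→internal)
                  • retry:
                    !Bool = ?Bool
                      end self-dual
                  • ack:
                    ?Bool = !Bool
                      end self-dual
                  • err:
                    +{more,err} = &{more,err}  (⊕→&)
                      • more:
                        Y self-dual
                      • err:
                        Y self-dual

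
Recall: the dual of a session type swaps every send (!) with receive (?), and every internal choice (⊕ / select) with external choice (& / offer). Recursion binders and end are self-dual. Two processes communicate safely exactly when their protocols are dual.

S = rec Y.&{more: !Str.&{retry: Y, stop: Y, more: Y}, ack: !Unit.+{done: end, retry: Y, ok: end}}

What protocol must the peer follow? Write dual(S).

rec Y ↦ rec Y  (rec unchanged)
  &{more,ack} ↦ +{more,ack}  (external→internal)
    • more:
      !Str ↦ ?Str
        &{retry,stop,more} ↦ +{retry,stop,more}  (external→internal)
          • retry:
            dual(Y) = Y
          • stop:
            dual(Y) = Y
          • more:
            dual(Y) = Y
    • ack:
      !Unit ↦ ?Unit
        +{done,retry,ok} ↦ &{done,retry,ok}  (⊕→&)
          • done:
            dual(end) = end
          • retry:
            dual(Y) = Y
          • ok:
            dual(end) = end

rec Y.+{more: ?Str.+{retry: Y, stop: Y, more: Y}, ack: ?Unit.&{done: end, retry: Y, ok: end}}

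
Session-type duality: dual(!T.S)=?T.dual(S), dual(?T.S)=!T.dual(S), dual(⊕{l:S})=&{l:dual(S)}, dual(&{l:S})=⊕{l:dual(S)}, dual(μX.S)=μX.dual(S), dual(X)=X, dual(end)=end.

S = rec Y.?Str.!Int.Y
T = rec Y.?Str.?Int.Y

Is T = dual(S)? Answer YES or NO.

NO

rec Y vs rec Y  ✓ (binder kept)
  ?Str vs ?Str  ✗ same direction on both sides — not dual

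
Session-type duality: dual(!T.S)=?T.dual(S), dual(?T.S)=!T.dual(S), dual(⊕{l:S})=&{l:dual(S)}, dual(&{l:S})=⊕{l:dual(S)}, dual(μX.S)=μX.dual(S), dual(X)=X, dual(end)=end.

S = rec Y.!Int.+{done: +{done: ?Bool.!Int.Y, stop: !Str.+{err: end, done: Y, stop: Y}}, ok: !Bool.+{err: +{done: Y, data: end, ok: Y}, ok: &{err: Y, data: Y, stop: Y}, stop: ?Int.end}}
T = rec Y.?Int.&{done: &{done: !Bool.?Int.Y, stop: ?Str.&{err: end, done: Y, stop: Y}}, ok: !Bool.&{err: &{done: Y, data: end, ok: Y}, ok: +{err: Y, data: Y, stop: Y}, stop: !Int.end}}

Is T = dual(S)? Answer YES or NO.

rec Y ‖ rec Y  ✓ (μ self-dual)
  !Int ‖ ?Int  ✓
    +{done,ok} ‖ &{done,ok}  ✓ labels match
      case done:
        +{done,stop} ‖ &{done,stop}  ✓ labels match
          case done:
            ?Bool ‖ !Bool  ✓
              !Int ‖ ?Int  ✓
                Y ‖ Y  ✓
          case stop:
            !Str ‖ ?Str  ✓
              +{err,done,stop} ‖ &{err,done,stop}  ✓ labels match
                case err:
                  end ‖ end  ✓
                case done:
                  Y ‖ Y  ✓
                case stop:
                  Y ‖ Y  ✓
      case ok:
        !Bool ‖ !Bool  ✗ same direction on both sides — not dual

NO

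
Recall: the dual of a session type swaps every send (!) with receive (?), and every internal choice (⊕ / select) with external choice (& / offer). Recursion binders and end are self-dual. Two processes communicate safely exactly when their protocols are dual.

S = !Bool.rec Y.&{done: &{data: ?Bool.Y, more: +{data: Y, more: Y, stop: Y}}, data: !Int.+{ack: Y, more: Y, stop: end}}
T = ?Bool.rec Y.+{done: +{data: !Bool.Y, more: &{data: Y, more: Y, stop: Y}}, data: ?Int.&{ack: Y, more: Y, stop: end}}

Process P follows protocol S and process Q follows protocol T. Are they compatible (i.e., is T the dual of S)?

!Bool vs ?Bool  ✓
  rec Y vs rec Y  ✓ (rec unchanged)
    &{done,data} vs +{done,data}  ✓ same labels
      • done:
        &{data,more} vs +{data,more}  ✓ same labels
          • data:
            ?Bool vs !Bool  ✓
              Y vs Y  ✓
          • more:
            +{data,more,stop} vs &{data,more,stop}  ✓ same labels
              • data:
                Y vs Y  ✓
              • more:
                Y vs Y  ✓
              • stop:
                Y vs Y  ✓
      • data:
        !Int vs ?Int  ✓
          +{ack,more,stop} vs &{ack,more,stop}  ✓ same labels
            • ack:
              Y vs Y  ✓
            • more:
              Y vs Y  ✓
            • stop:
              end vs end  ✓

YES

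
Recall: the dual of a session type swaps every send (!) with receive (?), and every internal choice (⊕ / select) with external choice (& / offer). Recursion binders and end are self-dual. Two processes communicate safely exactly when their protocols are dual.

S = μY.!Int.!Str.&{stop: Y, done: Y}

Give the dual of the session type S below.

μY = μY  (rec unchanged)
  !Int = ?Int
    !Str = ?Str
      &{stop,done} = ⊕{stop,done}  (&→⊕)
        case stop:
          Y self-dual
        case done:
          Y self-dual

μY.?Int.?Str.⊕{stop: Y, done: Y}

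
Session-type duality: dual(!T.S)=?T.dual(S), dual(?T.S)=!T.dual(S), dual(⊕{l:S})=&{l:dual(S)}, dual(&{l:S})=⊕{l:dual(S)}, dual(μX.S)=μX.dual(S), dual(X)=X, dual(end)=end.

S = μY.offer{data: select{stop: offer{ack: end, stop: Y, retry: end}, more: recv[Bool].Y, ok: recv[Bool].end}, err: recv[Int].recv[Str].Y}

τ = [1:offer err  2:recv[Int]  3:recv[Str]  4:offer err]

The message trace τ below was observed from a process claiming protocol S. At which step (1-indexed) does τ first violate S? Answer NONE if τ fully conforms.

@1 offer err  ok  now at recv[Int].recv[Str].μY.…
@2 recv[Int]  ok  now at recv[Str].μY.…
@3 recv[Str]  ok  now at μY.…
@4 offer err  ok  now at recv[Int].recv[Str].μY.…
trace exhausted — no violation

NONE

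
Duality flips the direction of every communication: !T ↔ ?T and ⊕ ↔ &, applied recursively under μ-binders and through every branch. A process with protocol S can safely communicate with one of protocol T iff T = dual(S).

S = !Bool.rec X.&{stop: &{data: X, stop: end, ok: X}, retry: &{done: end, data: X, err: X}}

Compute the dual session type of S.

!Bool = ?Bool
  rec X = rec X  (rec unchanged)
    &{stop,retry} = +{stop,retry}  (&→⊕)
      [stop]
        &{data,stop,ok} = +{data,stop,ok}  (&→⊕)
          [data]
            dual(X) = X
          [stop]
            dual(end) = end
          [ok]
            dual(X) = X
      [retry]
        &{done,data,err} = +{done,data,err}  (&→⊕)
          [done]
            dual(end) = end
          [data]
            dual(X) = X
          [err]
            dual(X) = X

?Bool.rec X.+{stop: +{data: X, stop: end, ok: X}, retry: +{done: end, data: X, err: X}}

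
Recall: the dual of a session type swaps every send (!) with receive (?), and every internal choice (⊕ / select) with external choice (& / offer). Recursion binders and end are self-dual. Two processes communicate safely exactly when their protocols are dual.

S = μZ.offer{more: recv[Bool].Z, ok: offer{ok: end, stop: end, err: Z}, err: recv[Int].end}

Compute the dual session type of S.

μZ.select{more: send[Bool].Z, ok: select{ok: end, stop: end, err: Z}, err: send[Int].end}

μZ ↦ μZ  (rec unchanged)
  offer{more,ok,err} ↦ select{more,ok,err}  (offer→select)
    [more]
      recv[Bool] ↦ send[Bool]
        Z self-dual
    [ok]
      offer{ok,stop,err} ↦ select{ok,stop,err}  (offer→select)
        [ok]
          end self-dual
        [stop]
          end self-dual
        [err]
          Z self-dual
    [err]
      recv[Int] ↦ send[Int]
        end self-dual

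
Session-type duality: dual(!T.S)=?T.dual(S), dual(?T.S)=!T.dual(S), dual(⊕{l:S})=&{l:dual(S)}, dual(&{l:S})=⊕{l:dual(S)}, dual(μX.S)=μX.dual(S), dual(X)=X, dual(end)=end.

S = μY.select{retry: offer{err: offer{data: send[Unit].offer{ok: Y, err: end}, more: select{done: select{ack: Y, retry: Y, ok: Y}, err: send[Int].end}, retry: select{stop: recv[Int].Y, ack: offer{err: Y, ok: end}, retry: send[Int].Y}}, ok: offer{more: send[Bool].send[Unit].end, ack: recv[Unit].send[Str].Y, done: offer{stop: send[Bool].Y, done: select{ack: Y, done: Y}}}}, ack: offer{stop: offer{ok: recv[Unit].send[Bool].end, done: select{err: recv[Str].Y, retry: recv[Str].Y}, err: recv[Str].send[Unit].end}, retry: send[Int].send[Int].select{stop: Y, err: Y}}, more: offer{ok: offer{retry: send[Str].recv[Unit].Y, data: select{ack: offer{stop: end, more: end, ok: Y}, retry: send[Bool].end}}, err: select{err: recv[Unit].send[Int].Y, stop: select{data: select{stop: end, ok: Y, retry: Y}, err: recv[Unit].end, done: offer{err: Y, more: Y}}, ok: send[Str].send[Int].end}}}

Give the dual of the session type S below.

μY.offer{retry: select{err: select{data: recv[Unit].select{ok: Y, err: end}, more: offer{done: offer{ack: Y, retry: Y, ok: Y}, err: recv[Int].end}, retry: offer{stop: send[Int].Y, ack: select{err: Y, ok: end}, retry: recv[Int].Y}}, ok: select{more: recv[Bool].recv[Unit].end, ack: send[Unit].recv[Str].Y, done: select{stop: recv[Bool].Y, done: offer{ack: Y, done: Y}}}}, ack: select{stop: select{ok: send[Unit].recv[Bool].end, done: offer{err: send[Str].Y, retry: send[Str].Y}, err: send[Str].recv[Unit].end}, retry: recv[Int].recv[Int].offer{stop: Y, err: Y}}, more: select{ok: select{retry: recv[Str].send[Unit].Y, data: offer{ack: select{stop: end, more: end, ok: Y}, retry: recv[Bool].end}}, err: offer{err: send[Unit].recv[Int].Y, stop: offer{data: offer{stop: end, ok: Y, retry: Y}, err: send[Unit].end, done: select{err: Y, more: Y}}, ok: recv[Str].recv[Int].end}}}

μY ↦ μY  (rec unchanged)
  select{retry,ack,more} ↦ offer{retry,ack,more}  (select→offer)
    [retry]
      offer{err,ok} ↦ select{err,ok}  (&→⊕)
        [err]
          offer{data,more,retry} ↦ select{data,more,retry}  (&→⊕)
            [data]
              send[Unit] ↦ recv[Unit]
                offer{ok,err} ↦ select{ok,err}  (&→⊕)
                  [ok]
                    Y ↦ Y
                  [err]
                    end ↦ end
            [more]
              select{done,err} ↦ offer{done,err}  (select→offer)
                [done]
                  select{ack,retry,ok} ↦ offer{ack,retry,ok}  (select→offer)
                    [ack]
                      Y ↦ Y
                    [retry]
                      Y ↦ Y
                    [ok]
                      Y ↦ Y
                [err]
                  send[Int] ↦ recv[Int]
                    end ↦ end
            [retry]
              select{stop,ack,retry} ↦ offer{stop,ack,retry}  (select→offer)
                [stop]
                  recv[Int] ↦ send[Int]
                    Y ↦ Y
                [ack]
                  offer{err,ok} ↦ select{err,ok}  (&→⊕)
                    [err]
                      Y ↦ Y
                    [ok]
                      end ↦ end
                [retry]
                  send[Int] ↦ recv[Int]
                    Y ↦ Y
        [ok]
          offer{more,ack,done} ↦ select{more,ack,done}  (&→⊕)
            [more]
              send[Bool] ↦ recv[Bool]
                send[Unit] ↦ recv[Unit]
                  end ↦ end
            [ack]
              recv[Unit] ↦ send[Unit]
                send[Str] ↦ recv[Str]
                  Y ↦ Y
            [done]
              offer{stop,done} ↦ select{stop,done}  (&→⊕)
                [stop]
                  send[Bool] ↦ recv[Bool]
                    Y ↦ Y
                [done]
                  select{ack,done} ↦ offer{ack,done}  (select→offer)
                    [ack]
                      Y ↦ Y
                    [done]
                      Y ↦ Y
    [ack]
      offer{stop,retry} ↦ select{stop,retry}  (&→⊕)
        [stop]
          offer{ok,done,err} ↦ select{ok,done,err}  (&→⊕)
            [ok]
              recv[Unit] ↦ send[Unit]
                send[Bool] ↦ recv[Bool]
                  end ↦ end
            [done]
              select{err,retry} ↦ offer{err,retry}  (select→offer)
                [err]
                  recv[Str] ↦ send[Str]
                    Y ↦ Y
                [retry]
                  recv[Str] ↦ send[Str]
                    Y ↦ Y
            [err]
              recv[Str] ↦ send[Str]
                send[Unit] ↦ recv[Unit]
                  end ↦ end
        [retry]
          send[Int] ↦ recv[Int]
            send[Int] ↦ recv[Int]
              select{stop,err} ↦ offer{stop,err}  (select→offer)
                [stop]
                  Y ↦ Y
                [err]
                  Y ↦ Y
    [more]
      offer{ok,err} ↦ select{ok,err}  (&→⊕)
        [ok]
          offer{retry,data} ↦ select{retry,data}  (&→⊕)
            [retry]
              send[Str] ↦ recv[Str]
                recv[Unit] ↦ send[Unit]
                  Y ↦ Y
            [data]
              select{ack,retry} ↦ offer{ack,retry}  (select→offer)
                [ack]
                  offer{stop,more,ok} ↦ select{stop,more,ok}  (&→⊕)
                    [stop]
                      end ↦ end
                    [more]
                      end ↦ end
                    [ok]
                      Y ↦ Y
                [retry]
                  send[Bool] ↦ recv[Bool]
                    end ↦ end
        [err]
          select{err,stop,ok} ↦ offer{err,stop,ok}  (select→offer)
            [err]
              recv[Unit] ↦ send[Unit]
                send[Int] ↦ recv[Int]
                  Y ↦ Y
            [stop]
              select{data,err,done} ↦ offer{data,err,done}  (select→offer)
                [data]
                  select{stop,ok,retry} ↦ offer{stop,ok,retry}  (select→offer)
                    [stop]
                      end ↦ end
                    [ok]
                      Y ↦ Y
                    [retry]
                      Y ↦ Y
                [err]
                  recv[Unit] ↦ send[Unit]
                    end ↦ end
                [done]
                  offer{err,more} ↦ select{err,more}  (&→⊕)
                    [err]
                      Y ↦ Y
                    [more]
                      Y ↦ Y
            [ok]
              send[Str] ↦ recv[Str]
                send[Int] ↦ recv[Int]
                  end ↦ end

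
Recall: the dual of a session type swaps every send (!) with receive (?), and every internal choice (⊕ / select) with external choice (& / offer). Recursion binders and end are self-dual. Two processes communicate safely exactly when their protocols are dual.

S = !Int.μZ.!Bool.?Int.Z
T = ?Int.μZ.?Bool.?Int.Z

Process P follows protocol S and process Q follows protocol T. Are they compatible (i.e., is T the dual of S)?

NO

!Int vs ?Int  ok
  μZ vs μZ  ok (μ self-dual)
    !Bool vs ?Bool  ok
      ?Int vs ?Int  ✗ same direction on both sides — not dual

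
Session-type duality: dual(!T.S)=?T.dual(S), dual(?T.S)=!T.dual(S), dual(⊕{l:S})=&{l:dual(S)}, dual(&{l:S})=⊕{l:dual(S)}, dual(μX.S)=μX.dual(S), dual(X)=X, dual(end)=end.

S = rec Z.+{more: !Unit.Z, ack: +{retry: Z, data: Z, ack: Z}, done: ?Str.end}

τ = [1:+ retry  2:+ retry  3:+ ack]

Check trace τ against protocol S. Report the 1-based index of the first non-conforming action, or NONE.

step 1: got + retry, protocol expects + more or + ack or + done  ✗

1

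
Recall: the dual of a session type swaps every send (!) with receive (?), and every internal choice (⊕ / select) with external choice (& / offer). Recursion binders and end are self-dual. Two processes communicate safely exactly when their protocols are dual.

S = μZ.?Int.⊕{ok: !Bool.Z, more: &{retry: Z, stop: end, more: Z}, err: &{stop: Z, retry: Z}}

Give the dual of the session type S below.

μZ ↦ μZ  (μ self-dual)
  ?Int ↦ !Int
    ⊕{ok,more,err} ↦ &{ok,more,err}  (⊕→&)
      [ok]
        !Bool ↦ ?Bool
          dual(Z) = Z
      [more]
        &{retry,stop,more} ↦ ⊕{retry,stop,more}  (&→⊕)
          [retry]
            dual(Z) = Z
          [stop]
            dual(end) = end
          [more]
            dual(Z) = Z
      [err]
        &{stop,retry} ↦ ⊕{stop,retry}  (&→⊕)
          [stop]
            dual(Z) = Z
          [retry]
            dual(Z) = Z

μZ.!Int.&{ok: ?Bool.Z, more: ⊕{retry: Z, stop: end, more: Z}, err: ⊕{stop: Z, retry: Z}}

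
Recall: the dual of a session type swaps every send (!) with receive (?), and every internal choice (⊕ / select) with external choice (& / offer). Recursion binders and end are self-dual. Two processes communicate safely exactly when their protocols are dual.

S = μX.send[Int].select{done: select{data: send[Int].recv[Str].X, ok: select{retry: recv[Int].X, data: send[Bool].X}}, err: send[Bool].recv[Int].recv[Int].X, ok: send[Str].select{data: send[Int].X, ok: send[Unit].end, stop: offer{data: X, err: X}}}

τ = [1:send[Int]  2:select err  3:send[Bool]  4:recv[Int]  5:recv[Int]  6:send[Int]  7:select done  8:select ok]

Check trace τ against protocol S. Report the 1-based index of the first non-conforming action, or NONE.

@1 send[Int]  ✓  state: select{done: select{data: send[Int].recv[Str].μX.…, ok: select{retry: recv[Int].μX.…, data: send[Bool].μX.…}}, err: send[Bool].recv[Int].recv[Int].μX.…, ok: send[Str].select{data: send[Int].μX.…, ok: send[Unit].end, stop: offer{data: μX.…, err: μX.…}}}
@2 select err  ✓  state: send[Bool].recv[Int].recv[Int].μX.…
@3 send[Bool]  ✓  state: recv[Int].recv[Int].μX.…
@4 recv[Int]  ✓  state: recv[Int].μX.…
@5 recv[Int]  ✓  state: μX.…
@6 send[Int]  ✓  state: select{done: select{data: send[Int].recv[Str].μX.…, ok: select{retry: recv[Int].μX.…, data: send[Bool].μX.…}}, err: send[Bool].recv[Int].recv[Int].μX.…, ok: send[Str].select{data: send[Int].μX.…, ok: send[Unit].end, stop: offer{data: μX.…, err: μX.…}}}
@7 select done  ✓  state: select{data: send[Int].recv[Str].μX.…, ok: select{retry: recv[Int].μX.…, data: send[Bool].μX.…}}
@8 select ok  ✓  state: select{retry: recv[Int].μX.…, data: send[Bool].μX.…}
trace exhausted — no violation

NONE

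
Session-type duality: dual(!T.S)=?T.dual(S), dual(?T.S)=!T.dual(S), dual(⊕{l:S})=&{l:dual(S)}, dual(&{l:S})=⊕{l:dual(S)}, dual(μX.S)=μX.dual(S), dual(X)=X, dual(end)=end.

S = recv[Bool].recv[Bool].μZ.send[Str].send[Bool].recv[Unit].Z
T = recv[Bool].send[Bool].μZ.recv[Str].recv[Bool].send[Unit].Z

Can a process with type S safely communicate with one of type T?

NO

recv[Bool] | recv[Bool]  ✗ same direction on both sides — not dual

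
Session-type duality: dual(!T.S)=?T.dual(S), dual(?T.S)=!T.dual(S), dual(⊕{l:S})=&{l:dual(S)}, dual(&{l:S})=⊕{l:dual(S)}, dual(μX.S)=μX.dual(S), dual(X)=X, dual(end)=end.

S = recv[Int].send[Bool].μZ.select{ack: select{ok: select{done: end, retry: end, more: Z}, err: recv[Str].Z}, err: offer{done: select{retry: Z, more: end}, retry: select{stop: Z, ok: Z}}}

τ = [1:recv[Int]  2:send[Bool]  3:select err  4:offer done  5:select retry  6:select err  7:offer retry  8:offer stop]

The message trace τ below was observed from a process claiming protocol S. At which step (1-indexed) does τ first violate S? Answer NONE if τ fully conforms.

step 1: recv[Int]  ok  now at send[Bool].μZ.…
step 2: send[Bool]  ok  now at μZ.…
step 3: select err  ok  now at offer{done: select{retry: μZ.…, more: end}, retry: select{stop: μZ.…, ok: μZ.…}}
step 4: offer done  ok  now at select{retry: μZ.…, more: end}
step 5: select retry  ok  now at μZ.…
step 6: select err  ok  now at offer{done: select{retry: μZ.…, more: end}, retry: select{stop: μZ.…, ok: μZ.…}}
step 7: offer retry  ok  now at select{stop: μZ.…, ok: μZ.…}
step 8: got offer stop, protocol expects select stop or select ok  ✗

8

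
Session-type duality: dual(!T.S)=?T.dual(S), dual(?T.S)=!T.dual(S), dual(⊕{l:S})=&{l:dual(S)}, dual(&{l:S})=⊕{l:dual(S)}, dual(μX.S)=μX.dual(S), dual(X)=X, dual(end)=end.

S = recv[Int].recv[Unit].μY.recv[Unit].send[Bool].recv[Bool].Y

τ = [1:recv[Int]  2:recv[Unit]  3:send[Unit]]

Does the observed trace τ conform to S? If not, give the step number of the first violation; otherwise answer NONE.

3

@1 recv[Int]  ok  residual = recv[Unit].μY.…
@2 recv[Unit]  ok  residual = μY.…
@3 got send[Unit], protocol expects recv[Unit]  ✗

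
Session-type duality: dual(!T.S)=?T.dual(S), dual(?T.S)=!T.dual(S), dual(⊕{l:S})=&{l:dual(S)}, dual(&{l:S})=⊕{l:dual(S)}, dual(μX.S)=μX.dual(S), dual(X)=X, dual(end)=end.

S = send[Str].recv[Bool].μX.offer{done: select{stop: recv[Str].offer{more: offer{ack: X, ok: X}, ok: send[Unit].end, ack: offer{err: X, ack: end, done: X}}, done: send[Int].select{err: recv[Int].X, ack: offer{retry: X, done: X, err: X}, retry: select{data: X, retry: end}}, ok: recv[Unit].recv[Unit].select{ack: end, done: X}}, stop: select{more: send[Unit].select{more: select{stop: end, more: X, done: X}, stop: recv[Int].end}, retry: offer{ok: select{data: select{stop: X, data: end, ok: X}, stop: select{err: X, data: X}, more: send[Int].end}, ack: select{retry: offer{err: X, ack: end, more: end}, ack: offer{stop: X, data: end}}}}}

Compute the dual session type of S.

send[Str] ↦ recv[Str]
  recv[Bool] ↦ send[Bool]
    μX ↦ μX  (μ self-dual)
      offer{done,stop} ↦ select{done,stop}  (offer→select)
        case done:
          select{stop,done,ok} ↦ offer{stop,done,ok}  (internal→external)
            case stop:
              recv[Str] ↦ send[Str]
                offer{more,ok,ack} ↦ select{more,ok,ack}  (offer→select)
                  case more:
                    offer{ack,ok} ↦ select{ack,ok}  (offer→select)
                      case ack:
                        dual(X) = X
                      case ok:
                        dual(X) = X
                  case ok:
                    send[Unit] ↦ recv[Unit]
                      dual(end) = end
                  case ack:
                    offer{err,ack,done} ↦ select{err,ack,done}  (offer→select)
                      case err:
                        dual(X) = X
                      case ack:
                        dual(end) = end
                      case done:
                        dual(X) = X
            case done:
              send[Int] ↦ recv[Int]
                select{err,ack,retry} ↦ offer{err,ack,retry}  (internal→external)
                  case err:
                    recv[Int] ↦ send[Int]
                      dual(X) = X
                  case ack:
                    offer{retry,done,err} ↦ select{retry,done,err}  (offer→select)
                      case retry:
                        dual(X) = X
                      case done:
                        dual(X) = X
                      case err:
                        dual(X) = X
                  case retry:
                    select{data,retry} ↦ offer{data,retry}  (internal→external)
                      case data:
                        dual(X) = X
                      case retry:
                        dual(end) = end
            case ok:
              recv[Unit] ↦ send[Unit]
                recv[Unit] ↦ send[Unit]
                  select{ack,done} ↦ offer{ack,done}  (internal→external)
                    case ack:
                      dual(end) = end
                    case done:
                      dual(X) = X
        case stop:
          select{more,retry} ↦ offer{more,retry}  (internal→external)
            case more:
              send[Unit] ↦ recv[Unit]
                select{more,stop} ↦ offer{more,stop}  (internal→external)
                  case more:
                    select{stop,more,done} ↦ offer{stop,more,done}  (internal→external)
                      case stop:
                        dual(end) = end
                      case more:
                        dual(X) = X
                      case done:
                        dual(X) = X
                  case stop:
                    recv[Int] ↦ send[Int]
                      dual(end) = end
            case retry:
              offer{ok,ack} ↦ select{ok,ack}  (offer→select)
                case ok:
                  select{data,stop,more} ↦ offer{data,stop,more}  (internal→external)
                    case data:
                      select{stop,data,ok} ↦ offer{stop,data,ok}  (internal→external)
                        case stop:
                          dual(X) = X
                        case data:
                          dual(end) = end
                        case ok:
                          dual(X) = X
                    case stop:
                      select{err,data} ↦ offer{err,data}  (internal→external)
                        case err:
                          dual(X) = X
                        case data:
                          dual(X) = X
                    case more:
                      send[Int] ↦ recv[Int]
                        dual(end) = end
                case ack:
                  select{retry,ack} ↦ offer{retry,ack}  (internal→external)
                    case retry:
                      offer{err,ack,more} ↦ select{err,ack,more}  (offer→select)
                        case err:
                          dual(X) = X
                        case ack:
                          dual(end) = end
                        case more:
                          dual(end) = end
                    case ack:
                      offer{stop,data} ↦ select{stop,data}  (offer→select)
                        case stop:
                          dual(X) = X
                        case data:
                          dual(end) = end

recv[Str].send[Bool].μX.select{done: offer{stop: send[Str].select{more: select{ack: X, ok: X}, ok: recv[Unit].end, ack: select{err: X, ack: end, done: X}}, done: recv[Int].offer{err: send[Int].X, ack: select{retry: X, done: X, err: X}, retry: offer{data: X, retry: end}}, ok: send[Unit].send[Unit].offer{ack: end, done: X}}, stop: offer{more: recv[Unit].offer{more: offer{stop: end, more: X, done: X}, stop: send[Int].end}, retry: select{ok: offer{data: offer{stop: X, data: end, ok: X}, stop: offer{err: X, data: X}, more: recv[Int].end}, ack: offer{retry: select{err: X, ack: end, more: end}, ack: select{stop: X, data: end}}}}}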